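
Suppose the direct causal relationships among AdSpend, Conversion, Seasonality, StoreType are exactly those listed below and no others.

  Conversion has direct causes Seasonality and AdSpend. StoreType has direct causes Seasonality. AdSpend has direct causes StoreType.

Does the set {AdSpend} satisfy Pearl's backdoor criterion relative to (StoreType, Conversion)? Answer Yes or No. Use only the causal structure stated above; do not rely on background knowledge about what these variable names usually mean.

Backdoor paths from StoreType to Conversion (paths whose first edge points into StoreType):
  P1: StoreType <- Seasonality -> Conversion
Condition 1 (no descendant of StoreType in the set): FAILS — AdSpend is a descendant of StoreType.
Condition 2 (every backdoor path blocked by {AdSpend}):
  P1: open — no interior node is in the conditioning set.
{AdSpend} does not satisfy the backdoor criterion.

No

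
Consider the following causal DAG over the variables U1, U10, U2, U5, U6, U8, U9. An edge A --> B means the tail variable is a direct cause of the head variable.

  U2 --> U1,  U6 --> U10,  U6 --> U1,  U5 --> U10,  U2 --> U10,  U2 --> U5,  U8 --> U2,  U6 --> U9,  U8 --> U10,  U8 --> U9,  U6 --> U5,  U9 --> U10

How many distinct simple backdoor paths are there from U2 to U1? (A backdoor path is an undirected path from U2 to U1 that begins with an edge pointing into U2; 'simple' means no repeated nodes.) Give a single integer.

6

A backdoor path from U2 to U1 is any simple undirected path whose first edge points into U2 (i.e. leaves U2 via a parent).
Parents of U2: {U8}.
Enumerating:
  P1: U2 <- U8 -> U9 <- U6 -> U1
  P2: U2 <- U8 -> U9 -> U10 <- U6 -> U1
  P3: U2 <- U8 -> U9 -> U10 <- U5 <- U6 -> U1
  P4: U2 <- U8 -> U10 <- U6 -> U1
  P5: U2 <- U8 -> U10 <- U9 <- U6 -> U1
  P6: U2 <- U8 -> U10 <- U5 <- U6 -> U1
That exhausts the simple backdoor paths. Count: 6.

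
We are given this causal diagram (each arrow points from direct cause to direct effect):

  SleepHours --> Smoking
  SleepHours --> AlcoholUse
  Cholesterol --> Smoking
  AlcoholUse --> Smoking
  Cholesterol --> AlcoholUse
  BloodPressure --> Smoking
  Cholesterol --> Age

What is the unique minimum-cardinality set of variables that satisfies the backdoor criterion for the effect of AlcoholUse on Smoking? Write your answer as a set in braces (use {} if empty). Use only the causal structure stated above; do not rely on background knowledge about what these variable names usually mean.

{Cholesterol, SleepHours}

Variables eligible for adjustment (non-descendants of AlcoholUse, excluding AlcoholUse and Smoking): {Age, BloodPressure, Cholesterol, SleepHours}.
Backdoor paths from AlcoholUse to Smoking:
  P1: AlcoholUse <- Cholesterol -> Smoking
  P2: AlcoholUse <- SleepHours -> Smoking
The empty set is not sufficient: P1 (AlcoholUse <- Cholesterol -> Smoking) has no collider blocking it and no conditioned non-collider, so it is open.
Try {Cholesterol, SleepHours}:
  P1: blocked at fork node Cholesterol ∈ conditioning set.
  P2: blocked at fork node SleepHours ∈ conditioning set.
{Cholesterol, SleepHours} contains no descendant of AlcoholUse and blocks every backdoor path.
Every element of {Cholesterol, SleepHours} is needed (dropping Cholesterol leaves P1 open; dropping SleepHours leaves P2 open), so no proper subset is valid.
Among all size-2 subsets of the eligible variables, only {Cholesterol, SleepHours} blocks every backdoor path, so it is the unique smallest valid adjustment set.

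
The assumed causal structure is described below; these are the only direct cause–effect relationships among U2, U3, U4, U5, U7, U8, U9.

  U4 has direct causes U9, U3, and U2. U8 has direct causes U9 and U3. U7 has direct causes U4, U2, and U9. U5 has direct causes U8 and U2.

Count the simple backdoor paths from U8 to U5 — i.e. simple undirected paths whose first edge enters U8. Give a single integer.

A backdoor path from U8 to U5 is any simple undirected path whose first edge points into U8 (i.e. leaves U8 via a parent).
Parents of U8: {U3, U9}.
Enumerating:
  P1: U8 <- U3 -> U4 <- U9 -> U7 <- U2 -> U5
  P2: U8 <- U3 -> U4 <- U2 -> U5
  P3: U8 <- U3 -> U4 -> U7 <- U2 -> U5
  P4: U8 <- U9 -> U4 <- U2 -> U5
  P5: U8 <- U9 -> U4 -> U7 <- U2 -> U5
  P6: U8 <- U9 -> U7 <- U2 -> U5
  P7: U8 <- U9 -> U7 <- U4 <- U2 -> U5
That exhausts the simple backdoor paths. Count: 7.

7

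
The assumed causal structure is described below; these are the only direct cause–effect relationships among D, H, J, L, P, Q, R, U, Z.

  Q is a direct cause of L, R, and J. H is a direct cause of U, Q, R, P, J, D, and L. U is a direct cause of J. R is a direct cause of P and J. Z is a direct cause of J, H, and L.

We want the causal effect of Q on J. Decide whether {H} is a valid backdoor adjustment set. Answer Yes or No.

Yes

Backdoor paths from Q to J (paths whose first edge points into Q):
  P1: Q <- H <- Z -> J
  P2: Q <- H -> U -> J
  P3: Q <- H -> R -> J
  P4: Q <- H -> J
  P5: Q <- H -> P <- R -> J
  P6: Q <- H -> L <- Z -> J
Condition 1 (no descendant of Q in the set): holds — descendants of Q are {J, L, P, R}; none are in {H}.
Condition 2 (every backdoor path blocked by {H}):
  P1: blocked at chain node H ∈ conditioning set.
  P2: blocked at fork node H ∈ conditioning set.
  P3: blocked at fork node H ∈ conditioning set.
  P4: blocked at fork node H ∈ conditioning set.
  P5: blocked at fork node H ∈ conditioning set.
  P6: blocked at fork node H ∈ conditioning set.
{H} satisfies the backdoor criterion.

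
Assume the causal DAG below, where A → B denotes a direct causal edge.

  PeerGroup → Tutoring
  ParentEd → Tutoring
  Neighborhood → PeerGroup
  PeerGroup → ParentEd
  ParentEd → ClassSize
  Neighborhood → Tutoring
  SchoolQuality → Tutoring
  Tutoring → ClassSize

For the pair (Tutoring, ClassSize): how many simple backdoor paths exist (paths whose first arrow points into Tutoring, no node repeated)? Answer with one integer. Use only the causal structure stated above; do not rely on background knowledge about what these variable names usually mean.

3

A backdoor path from Tutoring to ClassSize is any simple undirected path whose first edge points into Tutoring (i.e. leaves Tutoring via a parent).
Parents of Tutoring: {Neighborhood, ParentEd, PeerGroup, SchoolQuality}.
Enumerating:
  P1: Tutoring <- Neighborhood -> PeerGroup -> ParentEd -> ClassSize
  P2: Tutoring <- PeerGroup -> ParentEd -> ClassSize
  P3: Tutoring <- ParentEd -> ClassSize
That exhausts the simple backdoor paths. Count: 3.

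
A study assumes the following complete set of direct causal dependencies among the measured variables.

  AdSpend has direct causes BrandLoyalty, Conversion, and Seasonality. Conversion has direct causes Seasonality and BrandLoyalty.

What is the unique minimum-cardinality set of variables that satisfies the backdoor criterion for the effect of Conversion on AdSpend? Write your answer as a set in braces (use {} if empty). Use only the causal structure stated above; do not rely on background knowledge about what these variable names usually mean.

Variables eligible for adjustment (non-descendants of Conversion, excluding Conversion and AdSpend): {BrandLoyalty, Seasonality}.
Backdoor paths from Conversion to AdSpend:
  P1: Conversion <- BrandLoyalty -> AdSpend
  P2: Conversion <- Seasonality -> AdSpend
The empty set is not sufficient: P1 (Conversion <- BrandLoyalty -> AdSpend) has no collider blocking it and no conditioned non-collider, so it is open.
Try {BrandLoyalty, Seasonality}:
  P1: blocked at fork node BrandLoyalty ∈ conditioning set.
  P2: blocked at fork node Seasonality ∈ conditioning set.
{BrandLoyalty, Seasonality} contains no descendant of Conversion and blocks every backdoor path.
Every element of {BrandLoyalty, Seasonality} is needed (dropping BrandLoyalty leaves P1 open; dropping Seasonality leaves P2 open), so no proper subset is valid.
Among all size-2 subsets of the eligible variables, only {BrandLoyalty, Seasonality} blocks every backdoor path, so it is the unique smallest valid adjustment set.

{BrandLoyalty, Seasonality}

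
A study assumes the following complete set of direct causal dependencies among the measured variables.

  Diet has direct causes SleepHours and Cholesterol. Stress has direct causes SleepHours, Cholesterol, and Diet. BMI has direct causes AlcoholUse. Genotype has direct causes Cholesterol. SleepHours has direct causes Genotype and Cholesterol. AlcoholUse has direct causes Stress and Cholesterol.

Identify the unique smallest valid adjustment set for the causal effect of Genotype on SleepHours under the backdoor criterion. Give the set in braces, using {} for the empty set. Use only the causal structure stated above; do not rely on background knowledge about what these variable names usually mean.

Variables eligible for adjustment (non-descendants of Genotype, excluding Genotype and SleepHours): {Cholesterol}.
Backdoor paths from Genotype to SleepHours:
  P1: Genotype <- Cholesterol -> SleepHours
  P2: Genotype <- Cholesterol -> Diet <- SleepHours
  P3: Genotype <- Cholesterol -> Diet -> Stress <- SleepHours
  P4: Genotype <- Cholesterol -> Stress <- SleepHours
  P5: Genotype <- Cholesterol -> Stress <- Diet <- SleepHours
  P6: Genotype <- Cholesterol -> AlcoholUse <- Stress <- SleepHours
  P7: Genotype <- Cholesterol -> AlcoholUse <- Stress <- Diet <- SleepHours
The empty set is not sufficient: P1 (Genotype <- Cholesterol -> SleepHours) has no collider blocking it and no conditioned non-collider, so it is open.
Try {Cholesterol}:
  P1: blocked at fork node Cholesterol ∈ conditioning set.
  P2: blocked at fork node Cholesterol ∈ conditioning set.
  P3: blocked at fork node Cholesterol ∈ conditioning set.
  P4: blocked at fork node Cholesterol ∈ conditioning set.
  P5: blocked at fork node Cholesterol ∈ conditioning set.
  P6: blocked at fork node Cholesterol ∈ conditioning set.
  P7: blocked at fork node Cholesterol ∈ conditioning set.
{Cholesterol} contains no descendant of Genotype and blocks every backdoor path.
{Cholesterol} is the unique smallest valid adjustment set.

{Cholesterol}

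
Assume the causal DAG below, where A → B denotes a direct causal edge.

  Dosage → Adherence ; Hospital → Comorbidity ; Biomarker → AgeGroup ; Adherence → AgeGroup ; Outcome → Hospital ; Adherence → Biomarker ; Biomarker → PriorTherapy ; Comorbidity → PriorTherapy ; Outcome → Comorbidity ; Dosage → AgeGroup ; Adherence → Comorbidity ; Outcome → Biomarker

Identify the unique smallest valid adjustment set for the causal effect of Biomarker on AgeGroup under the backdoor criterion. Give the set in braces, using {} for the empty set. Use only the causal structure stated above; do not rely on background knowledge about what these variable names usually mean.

Variables eligible for adjustment (non-descendants of Biomarker, excluding Biomarker and AgeGroup): {Adherence, Comorbidity, Dosage, Hospital, Outcome}.
Backdoor paths from Biomarker to AgeGroup:
  P1: Biomarker <- Outcome -> Hospital -> Comorbidity <- Adherence <- Dosage -> AgeGroup
  P2: Biomarker <- Outcome -> Hospital -> Comorbidity <- Adherence -> AgeGroup
  P3: Biomarker <- Outcome -> Comorbidity <- Adherence <- Dosage -> AgeGroup
  P4: Biomarker <- Outcome -> Comorbidity <- Adherence -> AgeGroup
  P5: Biomarker <- Adherence <- Dosage -> AgeGroup
  P6: Biomarker <- Adherence -> AgeGroup
The empty set is not sufficient: P5 (Biomarker <- Adherence <- Dosage -> AgeGroup) has no collider blocking it and no conditioned non-collider, so it is open.
Try {Adherence}:
  P1: blocked at collider Comorbidity (neither it nor any descendant is in the conditioning set).
  P2: blocked at collider Comorbidity (neither it nor any descendant is in the conditioning set).
  P3: blocked at collider Comorbidity (neither it nor any descendant is in the conditioning set).
  P4: blocked at collider Comorbidity (neither it nor any descendant is in the conditioning set).
  P5: blocked at chain node Adherence ∈ conditioning set.
  P6: blocked at fork node Adherence ∈ conditioning set.
{Adherence} contains no descendant of Biomarker and blocks every backdoor path.
No other singleton works — e.g. {Outcome} leaves P5 open — so {Adherence} is the unique smallest valid adjustment set.

{Adherence}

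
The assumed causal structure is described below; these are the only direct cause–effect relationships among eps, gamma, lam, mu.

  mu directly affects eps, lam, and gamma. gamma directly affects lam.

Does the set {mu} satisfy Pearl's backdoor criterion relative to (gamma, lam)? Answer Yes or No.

Backdoor paths from gamma to lam (paths whose first edge points into gamma):
  P1: gamma <- mu -> lam
Condition 1 (no descendant of gamma in the set): holds — descendants of gamma are {lam}; none are in {mu}.
Condition 2 (every backdoor path blocked by {mu}):
  P1: blocked at fork node mu ∈ conditioning set.
{mu} satisfies the backdoor criterion.

Yes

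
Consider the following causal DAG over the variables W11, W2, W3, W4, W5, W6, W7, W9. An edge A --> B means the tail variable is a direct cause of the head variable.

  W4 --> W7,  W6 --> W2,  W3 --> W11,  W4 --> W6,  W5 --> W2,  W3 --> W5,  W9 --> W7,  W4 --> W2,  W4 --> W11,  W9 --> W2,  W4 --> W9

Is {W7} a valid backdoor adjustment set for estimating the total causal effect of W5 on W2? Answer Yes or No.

Yes

Backdoor paths from W5 to W2 (paths whose first edge points into W5):
  P1: W5 <- W3 -> W11 <- W4 -> W9 -> W2
  P2: W5 <- W3 -> W11 <- W4 -> W6 -> W2
  P3: W5 <- W3 -> W11 <- W4 -> W7 <- W9 -> W2
  P4: W5 <- W3 -> W11 <- W4 -> W2
Condition 1 (no descendant of W5 in the set): holds — descendants of W5 are {W2}; none are in {W7}.
Condition 2 (every backdoor path blocked by {W7}):
  P1: blocked at collider W11 (neither it nor any descendant is in the conditioning set).
  P2: blocked at collider W11 (neither it nor any descendant is in the conditioning set).
  P3: blocked at collider W11 (neither it nor any descendant is in the conditioning set).
  P4: blocked at collider W11 (neither it nor any descendant is in the conditioning set).
{W7} satisfies the backdoor criterion.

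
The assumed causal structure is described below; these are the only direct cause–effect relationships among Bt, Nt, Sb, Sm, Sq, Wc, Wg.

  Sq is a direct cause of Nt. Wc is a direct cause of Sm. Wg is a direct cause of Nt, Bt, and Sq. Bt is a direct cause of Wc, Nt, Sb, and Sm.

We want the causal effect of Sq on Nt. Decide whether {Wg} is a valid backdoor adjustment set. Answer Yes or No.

Yes

Backdoor paths from Sq to Nt (paths whose first edge points into Sq):
  P1: Sq <- Wg -> Bt -> Nt
  P2: Sq <- Wg -> Nt
Condition 1 (no descendant of Sq in the set): holds — descendants of Sq are {Nt}; none are in {Wg}.
Condition 2 (every backdoor path blocked by {Wg}):
  P1: blocked at fork node Wg ∈ conditioning set.
  P2: blocked at fork node Wg ∈ conditioning set.
{Wg} satisfies the backdoor criterion.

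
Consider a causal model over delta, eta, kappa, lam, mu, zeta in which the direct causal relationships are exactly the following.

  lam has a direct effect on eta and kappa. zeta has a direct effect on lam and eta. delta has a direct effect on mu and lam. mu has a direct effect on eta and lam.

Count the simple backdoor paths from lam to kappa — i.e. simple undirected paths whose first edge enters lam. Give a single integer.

A backdoor path from lam to kappa is any simple undirected path whose first edge points into lam (i.e. leaves lam via a parent).
Parents of lam: {delta, mu, zeta}.
No simple path from any parent of lam reaches kappa without revisiting lam, so there are no backdoor paths.

0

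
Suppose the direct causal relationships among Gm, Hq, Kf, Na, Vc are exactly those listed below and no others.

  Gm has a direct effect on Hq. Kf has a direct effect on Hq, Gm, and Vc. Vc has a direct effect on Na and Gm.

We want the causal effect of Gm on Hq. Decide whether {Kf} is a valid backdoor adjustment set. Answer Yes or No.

Yes

Backdoor paths from Gm to Hq (paths whose first edge points into Gm):
  P1: Gm <- Kf -> Hq
  P2: Gm <- Vc <- Kf -> Hq
Condition 1 (no descendant of Gm in the set): holds — descendants of Gm are {Hq}; none are in {Kf}.
Condition 2 (every backdoor path blocked by {Kf}):
  P1: blocked at fork node Kf ∈ conditioning set.
  P2: blocked at fork node Kf ∈ conditioning set.
{Kf} satisfies the backdoor criterion.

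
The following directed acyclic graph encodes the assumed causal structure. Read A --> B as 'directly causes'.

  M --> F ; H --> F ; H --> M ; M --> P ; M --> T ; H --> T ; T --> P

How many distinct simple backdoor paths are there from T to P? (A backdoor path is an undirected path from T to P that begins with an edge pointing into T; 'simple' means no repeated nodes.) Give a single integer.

A backdoor path from T to P is any simple undirected path whose first edge points into T (i.e. leaves T via a parent).
Parents of T: {H, M}.
Enumerating:
  P1: T <- H -> M -> P
  P2: T <- H -> F <- M -> P
  P3: T <- M -> P
That exhausts the simple backdoor paths. Count: 3.

3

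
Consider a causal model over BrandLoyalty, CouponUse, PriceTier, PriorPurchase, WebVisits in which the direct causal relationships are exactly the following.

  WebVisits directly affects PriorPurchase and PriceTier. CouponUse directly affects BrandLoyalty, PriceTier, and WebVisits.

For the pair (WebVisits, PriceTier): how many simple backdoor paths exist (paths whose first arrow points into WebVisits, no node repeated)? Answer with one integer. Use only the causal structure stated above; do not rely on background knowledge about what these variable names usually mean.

A backdoor path from WebVisits to PriceTier is any simple undirected path whose first edge points into WebVisits (i.e. leaves WebVisits via a parent).
Parents of WebVisits: {CouponUse}.
Enumerating:
  P1: WebVisits <- CouponUse -> PriceTier
That exhausts the simple backdoor paths. Count: 1.

1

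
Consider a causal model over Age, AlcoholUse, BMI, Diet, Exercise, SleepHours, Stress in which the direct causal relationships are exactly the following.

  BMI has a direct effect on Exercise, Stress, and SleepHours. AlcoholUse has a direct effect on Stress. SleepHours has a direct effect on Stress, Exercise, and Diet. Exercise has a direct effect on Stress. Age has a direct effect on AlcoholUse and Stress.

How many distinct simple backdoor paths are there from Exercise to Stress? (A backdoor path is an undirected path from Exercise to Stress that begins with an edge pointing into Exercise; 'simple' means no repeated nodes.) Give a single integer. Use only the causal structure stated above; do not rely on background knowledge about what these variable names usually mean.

A backdoor path from Exercise to Stress is any simple undirected path whose first edge points into Exercise (i.e. leaves Exercise via a parent).
Parents of Exercise: {BMI, SleepHours}.
Enumerating:
  P1: Exercise <- BMI -> SleepHours -> Stress
  P2: Exercise <- BMI -> Stress
  P3: Exercise <- SleepHours <- BMI -> Stress
  P4: Exercise <- SleepHours -> Stress
That exhausts the simple backdoor paths. Count: 4.

4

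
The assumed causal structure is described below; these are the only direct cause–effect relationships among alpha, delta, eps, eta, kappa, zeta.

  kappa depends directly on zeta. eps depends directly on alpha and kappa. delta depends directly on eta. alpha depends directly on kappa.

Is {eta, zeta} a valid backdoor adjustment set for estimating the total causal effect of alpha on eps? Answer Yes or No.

Backdoor paths from alpha to eps (paths whose first edge points into alpha):
  P1: alpha <- kappa -> eps
Condition 1 (no descendant of alpha in the set): holds — descendants of alpha are {eps}; none are in {eta, zeta}.
Condition 2 (every backdoor path blocked by {eta, zeta}):
  P1: open — no interior node is in the conditioning set.
{eta, zeta} does not satisfy the backdoor criterion.

No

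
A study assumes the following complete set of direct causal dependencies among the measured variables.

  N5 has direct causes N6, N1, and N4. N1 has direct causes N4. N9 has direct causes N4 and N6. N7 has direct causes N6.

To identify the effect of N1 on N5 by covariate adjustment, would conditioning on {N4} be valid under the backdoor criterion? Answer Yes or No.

Yes

Backdoor paths from N1 to N5 (paths whose first edge points into N1):
  P1: N1 <- N4 -> N5
  P2: N1 <- N4 -> N9 <- N6 -> N5
Condition 1 (no descendant of N1 in the set): holds — descendants of N1 are {N5}; none are in {N4}.
Condition 2 (every backdoor path blocked by {N4}):
  P1: blocked at fork node N4 ∈ conditioning set.
  P2: blocked at fork node N4 ∈ conditioning set.
{N4} satisfies the backdoor criterion.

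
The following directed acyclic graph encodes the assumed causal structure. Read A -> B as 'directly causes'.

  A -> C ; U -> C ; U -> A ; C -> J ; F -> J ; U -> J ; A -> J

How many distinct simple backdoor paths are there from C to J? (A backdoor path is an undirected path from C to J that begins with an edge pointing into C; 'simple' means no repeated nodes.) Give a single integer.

4

A backdoor path from C to J is any simple undirected path whose first edge points into C (i.e. leaves C via a parent).
Parents of C: {A, U}.
Enumerating:
  P1: C <- U -> A -> J
  P2: C <- U -> J
  P3: C <- A <- U -> J
  P4: C <- A -> J
That exhausts the simple backdoor paths. Count: 4.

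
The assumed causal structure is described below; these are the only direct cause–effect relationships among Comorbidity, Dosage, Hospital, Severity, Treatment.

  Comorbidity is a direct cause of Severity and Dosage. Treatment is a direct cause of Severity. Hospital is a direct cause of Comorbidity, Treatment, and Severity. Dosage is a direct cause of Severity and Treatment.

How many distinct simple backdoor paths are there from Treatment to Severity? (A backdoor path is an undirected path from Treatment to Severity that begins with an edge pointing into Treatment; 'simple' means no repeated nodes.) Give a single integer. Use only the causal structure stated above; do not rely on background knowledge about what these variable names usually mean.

A backdoor path from Treatment to Severity is any simple undirected path whose first edge points into Treatment (i.e. leaves Treatment via a parent).
Parents of Treatment: {Dosage, Hospital}.
Enumerating:
  P1: Treatment <- Hospital -> Comorbidity -> Dosage -> Severity
  P2: Treatment <- Hospital -> Comorbidity -> Severity
  P3: Treatment <- Hospital -> Severity
  P4: Treatment <- Dosage <- Comorbidity <- Hospital -> Severity
  P5: Treatment <- Dosage <- Comorbidity -> Severity
  P6: Treatment <- Dosage -> Severity
That exhausts the simple backdoor paths. Count: 6.

6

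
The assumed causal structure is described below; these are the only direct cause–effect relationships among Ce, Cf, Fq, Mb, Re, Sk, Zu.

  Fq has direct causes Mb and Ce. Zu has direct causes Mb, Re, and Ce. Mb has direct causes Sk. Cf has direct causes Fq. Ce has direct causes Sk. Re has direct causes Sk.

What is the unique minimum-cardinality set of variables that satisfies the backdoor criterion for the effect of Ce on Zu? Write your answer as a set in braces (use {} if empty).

Variables eligible for adjustment (non-descendants of Ce, excluding Ce and Zu): {Mb, Re, Sk}.
Backdoor paths from Ce to Zu:
  P1: Ce <- Sk -> Mb -> Zu
  P2: Ce <- Sk -> Re -> Zu
The empty set is not sufficient: P1 (Ce <- Sk -> Mb -> Zu) has no collider blocking it and no conditioned non-collider, so it is open.
Try {Sk}:
  P1: blocked at fork node Sk ∈ conditioning set.
  P2: blocked at fork node Sk ∈ conditioning set.
{Sk} contains no descendant of Ce and blocks every backdoor path.
No other singleton works — e.g. {Mb} leaves P2 open — so {Sk} is the unique smallest valid adjustment set.

{Sk}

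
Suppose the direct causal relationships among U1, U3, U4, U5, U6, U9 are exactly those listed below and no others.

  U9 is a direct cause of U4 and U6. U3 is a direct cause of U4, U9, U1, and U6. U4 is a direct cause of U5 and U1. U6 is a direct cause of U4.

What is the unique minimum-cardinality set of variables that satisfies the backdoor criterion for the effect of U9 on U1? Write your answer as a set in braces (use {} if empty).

{U3}

Variables eligible for adjustment (non-descendants of U9, excluding U9 and U1): {U3}.
Backdoor paths from U9 to U1:
  P1: U9 <- U3 -> U6 -> U4 -> U1
  P2: U9 <- U3 -> U4 -> U1
  P3: U9 <- U3 -> U1
The empty set is not sufficient: P1 (U9 <- U3 -> U6 -> U4 -> U1) has no collider blocking it and no conditioned non-collider, so it is open.
Try {U3}:
  P1: blocked at fork node U3 ∈ conditioning set.
  P2: blocked at fork node U3 ∈ conditioning set.
  P3: blocked at fork node U3 ∈ conditioning set.
{U3} contains no descendant of U9 and blocks every backdoor path.
{U3} is the unique smallest valid adjustment set.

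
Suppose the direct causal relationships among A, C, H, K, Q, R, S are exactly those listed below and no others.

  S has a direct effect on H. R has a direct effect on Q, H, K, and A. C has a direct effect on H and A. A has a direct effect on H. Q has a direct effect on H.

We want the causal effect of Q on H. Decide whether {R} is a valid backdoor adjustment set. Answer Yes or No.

Backdoor paths from Q to H (paths whose first edge points into Q):
  P1: Q <- R -> A <- C -> H
  P2: Q <- R -> A -> H
  P3: Q <- R -> H
Condition 1 (no descendant of Q in the set): holds — descendants of Q are {H}; none are in {R}.
Condition 2 (every backdoor path blocked by {R}):
  P1: blocked at fork node R ∈ conditioning set.
  P2: blocked at fork node R ∈ conditioning set.
  P3: blocked at fork node R ∈ conditioning set.
{R} satisfies the backdoor criterion.

Yes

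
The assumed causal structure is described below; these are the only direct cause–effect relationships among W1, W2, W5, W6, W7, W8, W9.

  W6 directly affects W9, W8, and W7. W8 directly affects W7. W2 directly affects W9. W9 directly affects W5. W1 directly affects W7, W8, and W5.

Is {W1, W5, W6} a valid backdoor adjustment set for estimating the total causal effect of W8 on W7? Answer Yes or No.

Yes

Backdoor paths from W8 to W7 (paths whose first edge points into W8):
  P1: W8 <- W1 -> W7
  P2: W8 <- W1 -> W5 <- W9 <- W6 -> W7
  P3: W8 <- W6 -> W9 -> W5 <- W1 -> W7
  P4: W8 <- W6 -> W7
Condition 1 (no descendant of W8 in the set): holds — descendants of W8 are {W7}; none are in {W1, W5, W6}.
Condition 2 (every backdoor path blocked by {W1, W5, W6}):
  P1: blocked at fork node W1 ∈ conditioning set.
  P2: blocked at fork node W1 ∈ conditioning set.
  P3: blocked at fork node W6 ∈ conditioning set.
  P4: blocked at fork node W6 ∈ conditioning set.
{W1, W5, W6} satisfies the backdoor criterion.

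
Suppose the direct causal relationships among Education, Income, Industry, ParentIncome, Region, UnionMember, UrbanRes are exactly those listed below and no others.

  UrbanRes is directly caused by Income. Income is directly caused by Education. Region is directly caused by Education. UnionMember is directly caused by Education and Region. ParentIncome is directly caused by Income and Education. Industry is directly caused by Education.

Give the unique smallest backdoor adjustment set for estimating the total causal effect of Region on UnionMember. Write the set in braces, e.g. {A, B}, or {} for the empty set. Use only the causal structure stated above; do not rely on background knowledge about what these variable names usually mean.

Variables eligible for adjustment (non-descendants of Region, excluding Region and UnionMember): {Education, Income, Industry, ParentIncome, UrbanRes}.
Backdoor paths from Region to UnionMember:
  P1: Region <- Education -> UnionMember
The empty set is not sufficient: P1 (Region <- Education -> UnionMember) has no collider blocking it and no conditioned non-collider, so it is open.
Try {Education}:
  P1: blocked at fork node Education ∈ conditioning set.
{Education} contains no descendant of Region and blocks every backdoor path.
No other singleton works — e.g. {Industry} leaves P1 open — so {Education} is the unique smallest valid adjustment set.

{Education}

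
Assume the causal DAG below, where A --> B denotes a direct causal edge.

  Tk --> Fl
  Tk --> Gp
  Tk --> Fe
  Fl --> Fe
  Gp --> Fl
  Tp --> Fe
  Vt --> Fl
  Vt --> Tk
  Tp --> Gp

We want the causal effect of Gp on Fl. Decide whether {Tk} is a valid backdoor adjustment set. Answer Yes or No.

Yes

Backdoor paths from Gp to Fl (paths whose first edge points into Gp):
  P1: Gp <- Tp -> Fe <- Tk <- Vt -> Fl
  P2: Gp <- Tp -> Fe <- Tk -> Fl
  P3: Gp <- Tp -> Fe <- Fl
  P4: Gp <- Tk <- Vt -> Fl
  P5: Gp <- Tk -> Fl
  P6: Gp <- Tk -> Fe <- Fl
Condition 1 (no descendant of Gp in the set): holds — descendants of Gp are {Fe, Fl}; none are in {Tk}.
Condition 2 (every backdoor path blocked by {Tk}):
  P1: blocked at collider Fe (neither it nor any descendant is in the conditioning set).
  P2: blocked at collider Fe (neither it nor any descendant is in the conditioning set).
  P3: blocked at collider Fe (neither it nor any descendant is in the conditioning set).
  P4: blocked at chain node Tk ∈ conditioning set.
  P5: blocked at fork node Tk ∈ conditioning set.
  P6: blocked at fork node Tk ∈ conditioning set.
{Tk} satisfies the backdoor criterion.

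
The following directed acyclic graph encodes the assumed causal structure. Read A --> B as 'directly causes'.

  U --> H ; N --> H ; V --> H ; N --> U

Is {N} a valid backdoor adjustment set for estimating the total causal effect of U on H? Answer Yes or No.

Yes

Backdoor paths from U to H (paths whose first edge points into U):
  P1: U <- N -> H
Condition 1 (no descendant of U in the set): holds — descendants of U are {H}; none are in {N}.
Condition 2 (every backdoor path blocked by {N}):
  P1: blocked at fork node N ∈ conditioning set.
{N} satisfies the backdoor criterion.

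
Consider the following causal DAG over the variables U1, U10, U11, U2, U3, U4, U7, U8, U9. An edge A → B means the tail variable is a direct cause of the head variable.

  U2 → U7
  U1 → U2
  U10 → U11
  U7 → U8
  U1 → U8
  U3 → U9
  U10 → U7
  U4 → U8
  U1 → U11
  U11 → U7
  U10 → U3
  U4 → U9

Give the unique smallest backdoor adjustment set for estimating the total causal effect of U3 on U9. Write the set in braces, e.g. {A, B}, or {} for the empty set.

Variables eligible for adjustment (non-descendants of U3, excluding U3 and U9): {U1, U10, U11, U2, U4, U7, U8}.
Backdoor paths from U3 to U9:
  P1: U3 <- U10 -> U11 <- U1 -> U2 -> U7 -> U8 <- U4 -> U9
  P2: U3 <- U10 -> U11 <- U1 -> U8 <- U4 -> U9
  P3: U3 <- U10 -> U11 -> U7 <- U2 <- U1 -> U8 <- U4 -> U9
  P4: U3 <- U10 -> U11 -> U7 -> U8 <- U4 -> U9
  P5: U3 <- U10 -> U7 <- U2 <- U1 -> U8 <- U4 -> U9
  P6: U3 <- U10 -> U7 <- U11 <- U1 -> U8 <- U4 -> U9
  P7: U3 <- U10 -> U7 -> U8 <- U4 -> U9
Each backdoor path contains an unconditioned collider, so every path is already blocked with the empty conditioning set:
  P1: blocked at collider U11 (neither it nor any descendant is in the conditioning set).
  P2: blocked at collider U11 (neither it nor any descendant is in the conditioning set).
  P3: blocked at collider U7 (neither it nor any descendant is in the conditioning set).
  P4: blocked at collider U8 (neither it nor any descendant is in the conditioning set).
  P5: blocked at collider U7 (neither it nor any descendant is in the conditioning set).
  P6: blocked at collider U7 (neither it nor any descendant is in the conditioning set).
  P7: blocked at collider U8 (neither it nor any descendant is in the conditioning set).
The empty set is therefore the unique smallest valid set.

{}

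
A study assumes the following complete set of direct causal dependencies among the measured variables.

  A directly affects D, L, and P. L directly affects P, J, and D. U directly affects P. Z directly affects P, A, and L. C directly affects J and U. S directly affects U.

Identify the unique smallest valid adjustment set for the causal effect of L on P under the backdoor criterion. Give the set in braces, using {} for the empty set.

Variables eligible for adjustment (non-descendants of L, excluding L and P): {A, C, S, U, Z}.
Backdoor paths from L to P:
  P1: L <- Z -> A -> P
  P2: L <- Z -> P
  P3: L <- A <- Z -> P
  P4: L <- A -> P
The empty set is not sufficient: P1 (L <- Z -> A -> P) has no collider blocking it and no conditioned non-collider, so it is open.
Try {A, Z}:
  P1: blocked at fork node Z ∈ conditioning set.
  P2: blocked at fork node Z ∈ conditioning set.
  P3: blocked at chain node A ∈ conditioning set.
  P4: blocked at fork node A ∈ conditioning set.
{A, Z} contains no descendant of L and blocks every backdoor path.
Every element of {A, Z} is needed (dropping A leaves P4 open; dropping Z leaves P2 open), so no proper subset is valid.
Among all size-2 subsets of the eligible variables, only {A, Z} blocks every backdoor path, so it is the unique smallest valid adjustment set.

{A, Z}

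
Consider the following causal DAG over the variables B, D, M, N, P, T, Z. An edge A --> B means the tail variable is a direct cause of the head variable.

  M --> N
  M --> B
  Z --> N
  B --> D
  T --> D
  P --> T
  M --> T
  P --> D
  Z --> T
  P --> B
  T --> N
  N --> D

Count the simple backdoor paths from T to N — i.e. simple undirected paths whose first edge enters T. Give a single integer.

A backdoor path from T to N is any simple undirected path whose first edge points into T (i.e. leaves T via a parent).
Parents of T: {M, P, Z}.
Enumerating:
  P1: T <- M -> N
  P2: T <- M -> B <- P -> D <- N
  P3: T <- M -> B -> D <- N
  P4: T <- Z -> N
  P5: T <- P -> B <- M -> N
  P6: T <- P -> B -> D <- N
  P7: T <- P -> D <- N
  P8: T <- P -> D <- B <- M -> N
That exhausts the simple backdoor paths. Count: 8.

8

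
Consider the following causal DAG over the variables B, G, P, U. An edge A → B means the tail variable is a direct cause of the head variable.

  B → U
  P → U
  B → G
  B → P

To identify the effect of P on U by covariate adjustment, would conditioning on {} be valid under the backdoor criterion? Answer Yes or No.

Backdoor paths from P to U (paths whose first edge points into P):
  P1: P <- B -> U
Condition 1 (no descendant of P in the set): holds — descendants of P are {U}; none are in {}.
Condition 2 (every backdoor path blocked by {}):
  P1: open — no interior node is in the conditioning set.
{} does not satisfy the backdoor criterion.

No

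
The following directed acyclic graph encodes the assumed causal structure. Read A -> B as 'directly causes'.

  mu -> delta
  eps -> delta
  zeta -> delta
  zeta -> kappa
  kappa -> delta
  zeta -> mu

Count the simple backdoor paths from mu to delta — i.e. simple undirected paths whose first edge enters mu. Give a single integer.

A backdoor path from mu to delta is any simple undirected path whose first edge points into mu (i.e. leaves mu via a parent).
Parents of mu: {zeta}.
Enumerating:
  P1: mu <- zeta -> kappa -> delta
  P2: mu <- zeta -> delta
That exhausts the simple backdoor paths. Count: 2.

2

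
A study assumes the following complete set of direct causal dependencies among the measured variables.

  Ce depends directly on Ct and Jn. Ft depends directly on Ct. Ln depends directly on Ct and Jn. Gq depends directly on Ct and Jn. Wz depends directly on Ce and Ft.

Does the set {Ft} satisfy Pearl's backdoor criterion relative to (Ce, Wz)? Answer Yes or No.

Backdoor paths from Ce to Wz (paths whose first edge points into Ce):
  P1: Ce <- Ct -> Ft -> Wz
  P2: Ce <- Jn -> Gq <- Ct -> Ft -> Wz
  P3: Ce <- Jn -> Ln <- Ct -> Ft -> Wz
Condition 1 (no descendant of Ce in the set): holds — descendants of Ce are {Wz}; none are in {Ft}.
Condition 2 (every backdoor path blocked by {Ft}):
  P1: blocked at chain node Ft ∈ conditioning set.
  P2: blocked at collider Gq (neither it nor any descendant is in the conditioning set).
  P3: blocked at collider Ln (neither it nor any descendant is in the conditioning set).
{Ft} satisfies the backdoor criterion.

Yes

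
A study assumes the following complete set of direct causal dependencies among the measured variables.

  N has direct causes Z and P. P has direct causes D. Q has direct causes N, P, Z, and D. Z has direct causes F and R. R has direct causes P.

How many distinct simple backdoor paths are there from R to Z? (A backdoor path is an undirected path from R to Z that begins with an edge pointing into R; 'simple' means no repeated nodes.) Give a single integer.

6

A backdoor path from R to Z is any simple undirected path whose first edge points into R (i.e. leaves R via a parent).
Parents of R: {P}.
Enumerating:
  P1: R <- P <- D -> Q <- Z
  P2: R <- P <- D -> Q <- N <- Z
  P3: R <- P -> N <- Z
  P4: R <- P -> N -> Q <- Z
  P5: R <- P -> Q <- Z
  P6: R <- P -> Q <- N <- Z
That exhausts the simple backdoor paths. Count: 6.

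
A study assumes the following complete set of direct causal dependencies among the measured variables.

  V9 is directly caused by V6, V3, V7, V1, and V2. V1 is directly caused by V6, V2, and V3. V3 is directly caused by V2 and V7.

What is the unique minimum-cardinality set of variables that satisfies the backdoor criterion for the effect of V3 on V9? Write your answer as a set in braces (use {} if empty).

Variables eligible for adjustment (non-descendants of V3, excluding V3 and V9): {V2, V6, V7}.
Backdoor paths from V3 to V9:
  P1: V3 <- V7 -> V9
  P2: V3 <- V2 -> V1 <- V6 -> V9
  P3: V3 <- V2 -> V1 -> V9
  P4: V3 <- V2 -> V9
The empty set is not sufficient: P1 (V3 <- V7 -> V9) has no collider blocking it and no conditioned non-collider, so it is open.
Try {V2, V7}:
  P1: blocked at fork node V7 ∈ conditioning set.
  P2: blocked at fork node V2 ∈ conditioning set.
  P3: blocked at fork node V2 ∈ conditioning set.
  P4: blocked at fork node V2 ∈ conditioning set.
{V2, V7} contains no descendant of V3 and blocks every backdoor path.
Every element of {V2, V7} is needed (dropping V2 leaves P3 open; dropping V7 leaves P1 open), so no proper subset is valid.
Among all size-2 subsets of the eligible variables, only {V2, V7} blocks every backdoor path, so it is the unique smallest valid adjustment set.

{V2, V7}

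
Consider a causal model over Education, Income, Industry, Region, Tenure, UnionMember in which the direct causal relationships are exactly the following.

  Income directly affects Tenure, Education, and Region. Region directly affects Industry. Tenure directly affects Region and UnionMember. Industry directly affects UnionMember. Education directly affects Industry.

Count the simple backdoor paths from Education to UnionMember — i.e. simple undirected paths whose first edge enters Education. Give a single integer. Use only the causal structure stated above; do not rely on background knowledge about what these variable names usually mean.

4

A backdoor path from Education to UnionMember is any simple undirected path whose first edge points into Education (i.e. leaves Education via a parent).
Parents of Education: {Income}.
Enumerating:
  P1: Education <- Income -> Tenure -> Region -> Industry -> UnionMember
  P2: Education <- Income -> Tenure -> UnionMember
  P3: Education <- Income -> Region <- Tenure -> UnionMember
  P4: Education <- Income -> Region -> Industry -> UnionMember
That exhausts the simple backdoor paths. Count: 4.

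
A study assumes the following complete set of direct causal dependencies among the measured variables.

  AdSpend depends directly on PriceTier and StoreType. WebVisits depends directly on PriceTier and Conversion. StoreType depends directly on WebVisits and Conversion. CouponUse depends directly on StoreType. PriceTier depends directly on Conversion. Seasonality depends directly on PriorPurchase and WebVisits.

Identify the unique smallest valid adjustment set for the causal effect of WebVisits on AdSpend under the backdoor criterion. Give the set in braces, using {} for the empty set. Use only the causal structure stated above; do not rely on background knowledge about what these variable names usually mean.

Variables eligible for adjustment (non-descendants of WebVisits, excluding WebVisits and AdSpend): {Conversion, PriceTier, PriorPurchase}.
Backdoor paths from WebVisits to AdSpend:
  P1: WebVisits <- Conversion -> PriceTier -> AdSpend
  P2: WebVisits <- Conversion -> StoreType -> AdSpend
  P3: WebVisits <- PriceTier <- Conversion -> StoreType -> AdSpend
  P4: WebVisits <- PriceTier -> AdSpend
The empty set is not sufficient: P1 (WebVisits <- Conversion -> PriceTier -> AdSpend) has no collider blocking it and no conditioned non-collider, so it is open.
Try {Conversion, PriceTier}:
  P1: blocked at fork node Conversion ∈ conditioning set.
  P2: blocked at fork node Conversion ∈ conditioning set.
  P3: blocked at chain node PriceTier ∈ conditioning set.
  P4: blocked at fork node PriceTier ∈ conditioning set.
{Conversion, PriceTier} contains no descendant of WebVisits and blocks every backdoor path.
Every element of {Conversion, PriceTier} is needed (dropping Conversion leaves P2 open; dropping PriceTier leaves P4 open), so no proper subset is valid.
Among all size-2 subsets of the eligible variables, only {Conversion, PriceTier} blocks every backdoor path, so it is the unique smallest valid adjustment set.

{Conversion, PriceTier}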